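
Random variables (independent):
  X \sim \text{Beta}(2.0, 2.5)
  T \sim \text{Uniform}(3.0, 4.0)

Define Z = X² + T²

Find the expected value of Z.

E[Z] = E[X²] + E[T²]
E[X²] = Var(X) + E[X]² = 0.044893378 + 0.19753086 = 0.24242424
E[T²] = Var(T) + E[T]² = 0.083333333 + 12.25 = 12.333333
E[Z] = 0.24242424 + 12.333333 = 12.575758

12.575758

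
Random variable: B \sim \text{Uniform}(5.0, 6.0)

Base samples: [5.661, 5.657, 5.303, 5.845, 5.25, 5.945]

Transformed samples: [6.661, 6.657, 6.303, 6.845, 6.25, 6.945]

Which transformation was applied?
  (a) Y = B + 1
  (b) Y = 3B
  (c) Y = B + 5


Checking option (a) Y = B + 1:
  B = 5.661 -> Y = 6.661 ✓
  B = 5.657 -> Y = 6.657 ✓
  B = 5.303 -> Y = 6.303 ✓
All samples match this transformation.

(a) B + 1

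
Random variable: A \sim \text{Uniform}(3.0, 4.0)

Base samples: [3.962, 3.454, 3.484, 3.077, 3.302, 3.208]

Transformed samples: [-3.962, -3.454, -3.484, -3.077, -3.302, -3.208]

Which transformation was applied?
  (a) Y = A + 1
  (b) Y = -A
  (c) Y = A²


Checking option (b) Y = -A:
  A = 3.962 -> Y = -3.962 ✓
  A = 3.454 -> Y = -3.454 ✓
  A = 3.484 -> Y = -3.484 ✓
All samples match this transformation.

(b) -A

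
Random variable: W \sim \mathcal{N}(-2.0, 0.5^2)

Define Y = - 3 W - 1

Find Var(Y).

For Y = aW + b: Var(Y) = a² * Var(W)
Var(W) = 0.5^2 = 0.25
Var(Y) = (-3)² * 0.25 = 9 * 0.25 = 2.25

2.25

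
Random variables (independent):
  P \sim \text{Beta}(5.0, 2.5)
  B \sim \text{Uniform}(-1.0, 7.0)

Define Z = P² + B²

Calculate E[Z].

E[Z] = E[P²] + E[B²]
E[P²] = Var(P) + E[P]² = 0.026143791 + 0.44444444 = 0.47058824
E[B²] = Var(B) + E[B]² = 5.3333333 + 9 = 14.333333
E[Z] = 0.47058824 + 14.333333 = 14.803922

14.803922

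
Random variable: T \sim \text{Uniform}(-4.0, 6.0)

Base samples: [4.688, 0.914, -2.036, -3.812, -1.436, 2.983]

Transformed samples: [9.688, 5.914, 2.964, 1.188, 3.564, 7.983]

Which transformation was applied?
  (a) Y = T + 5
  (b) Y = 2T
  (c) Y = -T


Checking option (a) Y = T + 5:
  T = 4.688 -> Y = 9.688 ✓
  T = 0.914 -> Y = 5.914 ✓
  T = -2.036 -> Y = 2.964 ✓
All samples match this transformation.

(a) T + 5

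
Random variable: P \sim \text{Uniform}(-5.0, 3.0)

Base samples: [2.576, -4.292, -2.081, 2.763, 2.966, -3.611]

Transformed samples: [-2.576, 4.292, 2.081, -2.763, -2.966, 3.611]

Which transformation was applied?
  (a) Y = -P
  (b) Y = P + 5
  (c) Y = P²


Checking option (a) Y = -P:
  P = 2.576 -> Y = -2.576 ✓
  P = -4.292 -> Y = 4.292 ✓
  P = -2.081 -> Y = 2.081 ✓
All samples match this transformation.

(a) -P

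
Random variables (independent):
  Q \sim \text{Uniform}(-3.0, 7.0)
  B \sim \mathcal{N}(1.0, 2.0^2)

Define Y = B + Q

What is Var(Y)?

For independent RVs: Var(aX + bY) = a²Var(X) + b²Var(Y)
Var(Q) = 8.3333333
Var(B) = 4
Var(Y) = 1²*8.3333333 + 1²*4
= 1*8.3333333 + 1*4 = 12.333333

12.333333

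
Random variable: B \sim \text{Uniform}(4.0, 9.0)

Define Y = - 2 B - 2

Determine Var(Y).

For Y = aB + b: Var(Y) = a² * Var(B)
Var(B) = (9 - 4)^2/12 = 2.0833333
Var(Y) = (-2)² * 2.0833333 = 4 * 2.0833333 = 8.3333333

8.3333333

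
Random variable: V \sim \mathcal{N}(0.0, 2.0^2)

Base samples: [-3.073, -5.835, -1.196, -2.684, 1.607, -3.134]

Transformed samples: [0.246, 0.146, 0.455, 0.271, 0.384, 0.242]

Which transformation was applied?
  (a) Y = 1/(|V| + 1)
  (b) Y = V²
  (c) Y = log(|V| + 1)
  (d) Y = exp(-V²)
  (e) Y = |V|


Checking option (a) Y = 1/(|V| + 1):
  V = -3.073 -> Y = 0.246 ✓
  V = -5.835 -> Y = 0.146 ✓
  V = -1.196 -> Y = 0.455 ✓
All samples match this transformation.

(a) 1/(|V| + 1)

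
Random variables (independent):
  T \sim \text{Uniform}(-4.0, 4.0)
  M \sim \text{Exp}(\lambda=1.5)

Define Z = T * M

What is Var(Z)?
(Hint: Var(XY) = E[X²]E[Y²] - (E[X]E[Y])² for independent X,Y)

Var(XY) = E[X²]E[Y²] - (E[X]E[Y])²
E[T] = 0, Var(T) = 5.3333333
E[M] = 0.66666667, Var(M) = 0.44444444
E[T²] = 5.3333333 + 0² = 5.3333333
E[M²] = 0.44444444 + 0.66666667² = 0.88888889
Var(Z) = 5.3333333*0.88888889 - (0*0.66666667)²
= 4.7407407 - 0 = 4.7407407

4.7407407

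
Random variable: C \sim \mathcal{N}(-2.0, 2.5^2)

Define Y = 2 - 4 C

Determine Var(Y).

For Y = aC + b: Var(Y) = a² * Var(C)
Var(C) = 2.5^2 = 6.25
Var(Y) = (-4)² * 6.25 = 16 * 6.25 = 100

100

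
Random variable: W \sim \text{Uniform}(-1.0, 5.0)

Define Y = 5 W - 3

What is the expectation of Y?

For Y = 5W - 3:
E[Y] = 5 * E[W] - 3
E[W] = (-1 + 5)/2 = 2
E[Y] = 5 * 2 - 3 = 7

7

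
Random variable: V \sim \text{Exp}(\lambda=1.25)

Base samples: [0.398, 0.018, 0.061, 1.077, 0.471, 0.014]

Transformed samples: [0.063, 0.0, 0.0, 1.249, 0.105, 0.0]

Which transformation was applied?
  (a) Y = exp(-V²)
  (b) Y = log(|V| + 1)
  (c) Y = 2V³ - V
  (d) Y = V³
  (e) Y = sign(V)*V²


Checking option (d) Y = V³:
  V = 0.398 -> Y = 0.063 ✓
  V = 0.018 -> Y = 0.0 ✓
  V = 0.061 -> Y = 0.0 ✓
All samples match this transformation.

(d) V³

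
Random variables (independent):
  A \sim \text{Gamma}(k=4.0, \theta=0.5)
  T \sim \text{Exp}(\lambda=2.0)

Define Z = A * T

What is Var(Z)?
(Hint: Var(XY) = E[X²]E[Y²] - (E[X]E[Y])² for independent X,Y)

Var(XY) = E[X²]E[Y²] - (E[X]E[Y])²
E[A] = 2, Var(A) = 1
E[T] = 0.5, Var(T) = 0.25
E[A²] = 1 + 2² = 5
E[T²] = 0.25 + 0.5² = 0.5
Var(Z) = 5*0.5 - (2*0.5)²
= 2.5 - 1 = 1.5

1.5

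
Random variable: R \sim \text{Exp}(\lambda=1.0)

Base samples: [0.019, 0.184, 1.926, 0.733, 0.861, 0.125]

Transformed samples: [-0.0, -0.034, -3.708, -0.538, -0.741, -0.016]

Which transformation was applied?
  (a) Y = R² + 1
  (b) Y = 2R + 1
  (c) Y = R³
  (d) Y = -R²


Checking option (d) Y = -R²:
  R = 0.019 -> Y = -0.0 ✓
  R = 0.184 -> Y = -0.034 ✓
  R = 1.926 -> Y = -3.708 ✓
All samples match this transformation.

(d) -R²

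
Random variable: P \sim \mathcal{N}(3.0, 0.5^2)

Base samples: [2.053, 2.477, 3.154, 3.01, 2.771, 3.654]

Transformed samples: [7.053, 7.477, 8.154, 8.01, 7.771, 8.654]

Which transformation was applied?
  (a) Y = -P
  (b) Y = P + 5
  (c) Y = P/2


Checking option (b) Y = P + 5:
  P = 2.053 -> Y = 7.053 ✓
  P = 2.477 -> Y = 7.477 ✓
  P = 3.154 -> Y = 8.154 ✓
All samples match this transformation.

(b) P + 5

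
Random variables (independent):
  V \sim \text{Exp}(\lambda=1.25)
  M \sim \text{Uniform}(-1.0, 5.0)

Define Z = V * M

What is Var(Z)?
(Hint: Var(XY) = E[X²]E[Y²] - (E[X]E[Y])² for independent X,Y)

Var(XY) = E[X²]E[Y²] - (E[X]E[Y])²
E[V] = 0.8, Var(V) = 0.64
E[M] = 2, Var(M) = 3
E[V²] = 0.64 + 0.8² = 1.28
E[M²] = 3 + 2² = 7
Var(Z) = 1.28*7 - (0.8*2)²
= 8.96 - 2.56 = 6.4

6.4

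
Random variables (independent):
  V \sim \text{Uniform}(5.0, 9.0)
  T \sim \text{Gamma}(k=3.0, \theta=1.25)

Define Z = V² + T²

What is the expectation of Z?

E[Z] = E[V²] + E[T²]
E[V²] = Var(V) + E[V]² = 1.3333333 + 49 = 50.333333
E[T²] = Var(T) + E[T]² = 4.6875 + 14.0625 = 18.75
E[Z] = 50.333333 + 18.75 = 69.083333

69.083333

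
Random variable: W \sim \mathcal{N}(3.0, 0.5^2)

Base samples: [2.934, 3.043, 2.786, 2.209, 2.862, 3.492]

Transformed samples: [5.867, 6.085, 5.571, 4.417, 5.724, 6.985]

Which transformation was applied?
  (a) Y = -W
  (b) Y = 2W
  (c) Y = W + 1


Checking option (b) Y = 2W:
  W = 2.934 -> Y = 5.867 ✓
  W = 3.043 -> Y = 6.085 ✓
  W = 2.786 -> Y = 5.571 ✓
All samples match this transformation.

(b) 2W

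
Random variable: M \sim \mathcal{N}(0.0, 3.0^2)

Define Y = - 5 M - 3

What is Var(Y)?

For Y = aM + b: Var(Y) = a² * Var(M)
Var(M) = 3.0^2 = 9
Var(Y) = (-5)² * 9 = 25 * 9 = 225

225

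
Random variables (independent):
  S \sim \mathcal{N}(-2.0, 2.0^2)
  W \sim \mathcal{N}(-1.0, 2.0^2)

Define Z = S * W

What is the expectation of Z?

For independent RVs: E[XY] = E[X]*E[Y]
E[S] = -2
E[W] = -1
E[Z] = -2 * (-1) = 2

2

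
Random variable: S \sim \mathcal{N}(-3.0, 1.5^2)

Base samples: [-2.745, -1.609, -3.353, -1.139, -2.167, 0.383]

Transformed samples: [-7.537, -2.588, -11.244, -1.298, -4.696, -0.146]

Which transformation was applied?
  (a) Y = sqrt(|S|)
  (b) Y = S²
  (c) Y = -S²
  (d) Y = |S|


Checking option (c) Y = -S²:
  S = -2.745 -> Y = -7.537 ✓
  S = -1.609 -> Y = -2.588 ✓
  S = -3.353 -> Y = -11.244 ✓
All samples match this transformation.

(c) -S²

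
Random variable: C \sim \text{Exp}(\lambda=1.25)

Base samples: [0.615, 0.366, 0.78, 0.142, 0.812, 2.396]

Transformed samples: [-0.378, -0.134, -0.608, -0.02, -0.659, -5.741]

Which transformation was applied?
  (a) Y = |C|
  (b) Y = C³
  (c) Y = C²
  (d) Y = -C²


Checking option (d) Y = -C²:
  C = 0.615 -> Y = -0.378 ✓
  C = 0.366 -> Y = -0.134 ✓
  C = 0.78 -> Y = -0.608 ✓
All samples match this transformation.

(d) -C²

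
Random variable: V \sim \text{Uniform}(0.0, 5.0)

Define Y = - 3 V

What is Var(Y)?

For Y = aV + b: Var(Y) = a² * Var(V)
Var(V) = (5 - 0)^2/12 = 2.0833333
Var(Y) = (-3)² * 2.0833333 = 9 * 2.0833333 = 18.75

18.75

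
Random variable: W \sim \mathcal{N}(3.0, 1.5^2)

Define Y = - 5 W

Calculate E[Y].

For Y = -5W:
E[Y] = -5 * E[W]
E[W] = 3.0 = 3
E[Y] = -5 * 3 = -15

-15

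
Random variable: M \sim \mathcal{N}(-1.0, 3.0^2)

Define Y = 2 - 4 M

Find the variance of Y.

For Y = aM + b: Var(Y) = a² * Var(M)
Var(M) = 3.0^2 = 9
Var(Y) = (-4)² * 9 = 16 * 9 = 144

144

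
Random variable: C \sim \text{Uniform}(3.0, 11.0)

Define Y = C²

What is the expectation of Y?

Using E[X²] = Var(X) + (E[X])²:
E[C] = 7
Var(C) = (11 - 3)^2/12 = 5.3333333
E[C²] = 5.3333333 + 7² = 5.3333333 + 49 = 54.333333

54.333333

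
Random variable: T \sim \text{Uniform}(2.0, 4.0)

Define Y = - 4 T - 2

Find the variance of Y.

For Y = aT + b: Var(Y) = a² * Var(T)
Var(T) = (4 - 2)^2/12 = 0.33333333
Var(Y) = (-4)² * 0.33333333 = 16 * 0.33333333 = 5.3333333

5.3333333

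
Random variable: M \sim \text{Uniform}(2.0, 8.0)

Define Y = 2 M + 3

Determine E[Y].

For Y = 2M + 3:
E[Y] = 2 * E[M] + 3
E[M] = (2 + 8)/2 = 5
E[Y] = 2 * 5 + 3 = 13

13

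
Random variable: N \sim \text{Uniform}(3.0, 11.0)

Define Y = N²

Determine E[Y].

Using E[X²] = Var(X) + (E[X])²:
E[N] = 7
Var(N) = (11 - 3)^2/12 = 5.3333333
E[N²] = 5.3333333 + 7² = 5.3333333 + 49 = 54.333333

54.333333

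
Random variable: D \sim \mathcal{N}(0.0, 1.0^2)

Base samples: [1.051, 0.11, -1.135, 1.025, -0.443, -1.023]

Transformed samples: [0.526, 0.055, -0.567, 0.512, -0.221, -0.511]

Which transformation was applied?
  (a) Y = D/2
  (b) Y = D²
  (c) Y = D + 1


Checking option (a) Y = D/2:
  D = 1.051 -> Y = 0.526 ✓
  D = 0.11 -> Y = 0.055 ✓
  D = -1.135 -> Y = -0.567 ✓
All samples match this transformation.

(a) D/2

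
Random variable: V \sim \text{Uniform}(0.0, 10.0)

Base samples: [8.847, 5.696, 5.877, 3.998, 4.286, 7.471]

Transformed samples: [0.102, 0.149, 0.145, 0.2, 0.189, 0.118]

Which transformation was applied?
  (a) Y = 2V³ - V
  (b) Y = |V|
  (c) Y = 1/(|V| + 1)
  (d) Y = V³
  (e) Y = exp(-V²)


Checking option (c) Y = 1/(|V| + 1):
  V = 8.847 -> Y = 0.102 ✓
  V = 5.696 -> Y = 0.149 ✓
  V = 5.877 -> Y = 0.145 ✓
All samples match this transformation.

(c) 1/(|V| + 1)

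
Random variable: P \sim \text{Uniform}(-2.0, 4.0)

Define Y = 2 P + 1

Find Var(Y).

For Y = aP + b: Var(Y) = a² * Var(P)
Var(P) = (4 + 2)^2/12 = 3
Var(Y) = 2² * 3 = 4 * 3 = 12

12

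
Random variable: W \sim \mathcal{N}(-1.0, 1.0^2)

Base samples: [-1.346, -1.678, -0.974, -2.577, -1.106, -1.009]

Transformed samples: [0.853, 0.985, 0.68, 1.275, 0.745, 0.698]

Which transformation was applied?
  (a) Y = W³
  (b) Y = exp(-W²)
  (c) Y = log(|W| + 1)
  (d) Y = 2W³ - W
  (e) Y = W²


Checking option (c) Y = log(|W| + 1):
  W = -1.346 -> Y = 0.853 ✓
  W = -1.678 -> Y = 0.985 ✓
  W = -0.974 -> Y = 0.68 ✓
All samples match this transformation.

(c) log(|W| + 1)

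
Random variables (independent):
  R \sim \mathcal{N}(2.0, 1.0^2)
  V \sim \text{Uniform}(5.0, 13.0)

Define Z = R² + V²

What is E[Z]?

E[Z] = E[R²] + E[V²]
E[R²] = Var(R) + E[R]² = 1 + 4 = 5
E[V²] = Var(V) + E[V]² = 5.3333333 + 81 = 86.333333
E[Z] = 5 + 86.333333 = 91.333333

91.333333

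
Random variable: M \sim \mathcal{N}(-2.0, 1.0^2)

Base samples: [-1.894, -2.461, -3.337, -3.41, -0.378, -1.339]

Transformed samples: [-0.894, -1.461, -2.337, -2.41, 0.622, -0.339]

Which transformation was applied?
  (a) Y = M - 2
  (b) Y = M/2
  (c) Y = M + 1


Checking option (c) Y = M + 1:
  M = -1.894 -> Y = -0.894 ✓
  M = -2.461 -> Y = -1.461 ✓
  M = -3.337 -> Y = -2.337 ✓
All samples match this transformation.

(c) M + 1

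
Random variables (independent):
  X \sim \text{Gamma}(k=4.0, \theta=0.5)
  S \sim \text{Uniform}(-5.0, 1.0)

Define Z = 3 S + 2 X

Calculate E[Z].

E[Z] = 2*E[X] + 3*E[S]
E[X] = 2
E[S] = -2
E[Z] = 2*2 + 3*(-2) = -2

-2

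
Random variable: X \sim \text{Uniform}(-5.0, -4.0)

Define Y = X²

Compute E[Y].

E[X²] = Var(X) + (E[X])² = 0.083333333 + 20.25 = 20.333333

20.333333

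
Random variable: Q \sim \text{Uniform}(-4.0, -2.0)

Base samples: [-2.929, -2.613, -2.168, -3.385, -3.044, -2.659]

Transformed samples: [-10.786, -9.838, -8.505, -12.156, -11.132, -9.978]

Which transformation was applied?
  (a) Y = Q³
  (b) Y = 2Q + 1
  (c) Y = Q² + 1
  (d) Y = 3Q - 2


Checking option (d) Y = 3Q - 2:
  Q = -2.929 -> Y = -10.786 ✓
  Q = -2.613 -> Y = -9.838 ✓
  Q = -2.168 -> Y = -8.505 ✓
All samples match this transformation.

(d) 3Q - 2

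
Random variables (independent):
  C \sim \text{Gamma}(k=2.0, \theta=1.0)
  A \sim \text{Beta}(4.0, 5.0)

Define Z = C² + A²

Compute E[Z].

E[Z] = E[C²] + E[A²]
E[C²] = Var(C) + E[C]² = 2 + 4 = 6
E[A²] = Var(A) + E[A]² = 0.024691358 + 0.19753086 = 0.22222222
E[Z] = 6 + 0.22222222 = 6.2222222

6.2222222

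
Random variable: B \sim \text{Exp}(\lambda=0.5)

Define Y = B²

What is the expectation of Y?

E[B²] = Var(B) + (E[B])² = 4 + 4 = 8

8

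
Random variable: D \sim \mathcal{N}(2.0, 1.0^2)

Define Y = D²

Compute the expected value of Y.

E[D²] = Var(D) + (E[D])² = 1 + 4 = 5

5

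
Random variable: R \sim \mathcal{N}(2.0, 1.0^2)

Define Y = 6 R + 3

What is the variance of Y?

For Y = aR + b: Var(Y) = a² * Var(R)
Var(R) = 1.0^2 = 1
Var(Y) = 6² * 1 = 36 * 1 = 36

36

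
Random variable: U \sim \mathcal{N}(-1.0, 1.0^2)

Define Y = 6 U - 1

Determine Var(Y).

For Y = aU + b: Var(Y) = a² * Var(U)
Var(U) = 1.0^2 = 1
Var(Y) = 6² * 1 = 36 * 1 = 36

36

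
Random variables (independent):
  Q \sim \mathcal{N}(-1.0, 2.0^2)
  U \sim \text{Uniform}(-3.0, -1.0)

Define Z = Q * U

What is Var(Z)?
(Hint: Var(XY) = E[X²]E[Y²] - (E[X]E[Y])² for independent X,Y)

Var(XY) = E[X²]E[Y²] - (E[X]E[Y])²
E[Q] = -1, Var(Q) = 4
E[U] = -2, Var(U) = 0.33333333
E[Q²] = 4 + (-1)² = 5
E[U²] = 0.33333333 + (-2)² = 4.3333333
Var(Z) = 5*4.3333333 - (-1*(-2))²
= 21.666667 - 4 = 17.666667

17.666667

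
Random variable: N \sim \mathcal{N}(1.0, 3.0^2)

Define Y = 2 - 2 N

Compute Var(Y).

For Y = aN + b: Var(Y) = a² * Var(N)
Var(N) = 3.0^2 = 9
Var(Y) = (-2)² * 9 = 4 * 9 = 36

36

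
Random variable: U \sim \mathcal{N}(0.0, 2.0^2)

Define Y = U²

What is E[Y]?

Using E[X²] = Var(X) + (E[X])²:
E[U] = 0
Var(U) = 2.0^2 = 4
E[U²] = 4 + 0² = 4 + 0 = 4

4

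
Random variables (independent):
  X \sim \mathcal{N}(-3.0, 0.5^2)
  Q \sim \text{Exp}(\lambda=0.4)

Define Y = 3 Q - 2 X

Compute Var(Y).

For independent RVs: Var(aX + bY) = a²Var(X) + b²Var(Y)
Var(X) = 0.25
Var(Q) = 6.25
Var(Y) = (-2)²*0.25 + 3²*6.25
= 4*0.25 + 9*6.25 = 57.25

57.25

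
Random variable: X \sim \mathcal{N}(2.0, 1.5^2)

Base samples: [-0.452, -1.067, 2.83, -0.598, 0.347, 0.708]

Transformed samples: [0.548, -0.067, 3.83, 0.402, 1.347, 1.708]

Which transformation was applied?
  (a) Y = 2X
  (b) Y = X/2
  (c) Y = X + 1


Checking option (c) Y = X + 1:
  X = -0.452 -> Y = 0.548 ✓
  X = -1.067 -> Y = -0.067 ✓
  X = 2.83 -> Y = 3.83 ✓
All samples match this transformation.

(c) X + 1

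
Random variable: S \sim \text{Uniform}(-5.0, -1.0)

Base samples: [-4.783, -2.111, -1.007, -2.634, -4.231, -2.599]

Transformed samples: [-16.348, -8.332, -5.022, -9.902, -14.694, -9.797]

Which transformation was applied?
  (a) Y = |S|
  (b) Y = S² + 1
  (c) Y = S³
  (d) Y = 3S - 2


Checking option (d) Y = 3S - 2:
  S = -4.783 -> Y = -16.348 ✓
  S = -2.111 -> Y = -8.332 ✓
  S = -1.007 -> Y = -5.022 ✓
All samples match this transformation.

(d) 3S - 2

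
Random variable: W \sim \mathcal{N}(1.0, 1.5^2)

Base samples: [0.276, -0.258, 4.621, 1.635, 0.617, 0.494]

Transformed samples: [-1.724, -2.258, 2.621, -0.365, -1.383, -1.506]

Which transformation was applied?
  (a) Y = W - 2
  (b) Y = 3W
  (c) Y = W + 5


Checking option (a) Y = W - 2:
  W = 0.276 -> Y = -1.724 ✓
  W = -0.258 -> Y = -2.258 ✓
  W = 4.621 -> Y = 2.621 ✓
All samples match this transformation.

(a) W - 2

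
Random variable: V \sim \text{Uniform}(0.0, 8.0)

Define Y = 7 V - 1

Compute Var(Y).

For Y = aV + b: Var(Y) = a² * Var(V)
Var(V) = (8 - 0)^2/12 = 5.3333333
Var(Y) = 7² * 5.3333333 = 49 * 5.3333333 = 261.33333

261.33333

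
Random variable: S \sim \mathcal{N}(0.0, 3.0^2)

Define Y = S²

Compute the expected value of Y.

Using E[X²] = Var(X) + (E[X])²:
E[S] = 0
Var(S) = 3.0^2 = 9
E[S²] = 9 + 0² = 9 + 0 = 9

9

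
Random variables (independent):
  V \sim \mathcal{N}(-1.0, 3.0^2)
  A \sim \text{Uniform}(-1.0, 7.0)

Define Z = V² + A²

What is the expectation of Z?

E[Z] = E[V²] + E[A²]
E[V²] = Var(V) + E[V]² = 9 + 1 = 10
E[A²] = Var(A) + E[A]² = 5.3333333 + 9 = 14.333333
E[Z] = 10 + 14.333333 = 24.333333

24.333333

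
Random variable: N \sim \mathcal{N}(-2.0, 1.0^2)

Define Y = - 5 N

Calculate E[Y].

For Y = -5N:
E[Y] = -5 * E[N]
E[N] = -2.0 = -2
E[Y] = -5 * (-2) = 10

10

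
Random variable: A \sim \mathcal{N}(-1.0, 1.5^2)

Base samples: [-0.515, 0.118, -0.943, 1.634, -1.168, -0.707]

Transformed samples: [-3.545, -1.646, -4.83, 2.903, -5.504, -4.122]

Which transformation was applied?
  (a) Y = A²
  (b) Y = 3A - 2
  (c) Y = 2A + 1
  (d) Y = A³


Checking option (b) Y = 3A - 2:
  A = -0.515 -> Y = -3.545 ✓
  A = 0.118 -> Y = -1.646 ✓
  A = -0.943 -> Y = -4.83 ✓
All samples match this transformation.

(b) 3A - 2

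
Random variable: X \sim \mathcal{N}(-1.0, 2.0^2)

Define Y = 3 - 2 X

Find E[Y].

For Y = -2X + 3:
E[Y] = -2 * E[X] + 3
E[X] = -1.0 = -1
E[Y] = -2 * (-1) + 3 = 5

5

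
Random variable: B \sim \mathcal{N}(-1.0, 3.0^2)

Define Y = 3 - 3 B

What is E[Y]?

For Y = -3B + 3:
E[Y] = -3 * E[B] + 3
E[B] = -1.0 = -1
E[Y] = -3 * (-1) + 3 = 6

6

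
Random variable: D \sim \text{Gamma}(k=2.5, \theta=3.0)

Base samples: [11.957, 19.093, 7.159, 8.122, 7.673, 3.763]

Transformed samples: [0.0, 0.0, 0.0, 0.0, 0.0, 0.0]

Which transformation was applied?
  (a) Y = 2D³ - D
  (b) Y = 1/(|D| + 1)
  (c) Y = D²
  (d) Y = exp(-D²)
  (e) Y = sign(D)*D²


Checking option (d) Y = exp(-D²):
  D = 11.957 -> Y = 0.0 ✓
  D = 19.093 -> Y = 0.0 ✓
  D = 7.159 -> Y = 0.0 ✓
All samples match this transformation.

(d) exp(-D²)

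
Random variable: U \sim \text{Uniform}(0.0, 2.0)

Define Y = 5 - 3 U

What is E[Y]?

For Y = -3U + 5:
E[Y] = -3 * E[U] + 5
E[U] = (0 + 2)/2 = 1
E[Y] = -3 * 1 + 5 = 2

2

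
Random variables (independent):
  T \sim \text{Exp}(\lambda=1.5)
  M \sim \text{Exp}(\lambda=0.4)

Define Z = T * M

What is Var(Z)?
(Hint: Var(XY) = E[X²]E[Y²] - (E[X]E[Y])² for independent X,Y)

Var(XY) = E[X²]E[Y²] - (E[X]E[Y])²
E[T] = 0.66666667, Var(T) = 0.44444444
E[M] = 2.5, Var(M) = 6.25
E[T²] = 0.44444444 + 0.66666667² = 0.88888889
E[M²] = 6.25 + 2.5² = 12.5
Var(Z) = 0.88888889*12.5 - (0.66666667*2.5)²
= 11.111111 - 2.7777778 = 8.3333333

8.3333333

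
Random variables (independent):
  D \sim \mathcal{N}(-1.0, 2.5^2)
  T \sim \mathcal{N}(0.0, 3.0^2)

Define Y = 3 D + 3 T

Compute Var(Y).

For independent RVs: Var(aX + bY) = a²Var(X) + b²Var(Y)
Var(D) = 6.25
Var(T) = 9
Var(Y) = 3²*6.25 + 3²*9
= 9*6.25 + 9*9 = 137.25

137.25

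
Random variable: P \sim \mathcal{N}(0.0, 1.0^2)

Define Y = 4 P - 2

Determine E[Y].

For Y = 4P - 2:
E[Y] = 4 * E[P] - 2
E[P] = 0.0 = 0
E[Y] = 4 * 0 - 2 = -2

-2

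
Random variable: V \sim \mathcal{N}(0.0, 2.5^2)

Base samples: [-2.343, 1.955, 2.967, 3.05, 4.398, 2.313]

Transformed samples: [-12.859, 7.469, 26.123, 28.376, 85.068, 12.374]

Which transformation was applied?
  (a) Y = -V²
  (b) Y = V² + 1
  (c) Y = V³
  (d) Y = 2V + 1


Checking option (c) Y = V³:
  V = -2.343 -> Y = -12.859 ✓
  V = 1.955 -> Y = 7.469 ✓
  V = 2.967 -> Y = 26.123 ✓
All samples match this transformation.

(c) V³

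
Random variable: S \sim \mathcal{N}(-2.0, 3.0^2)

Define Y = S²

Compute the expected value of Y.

E[S²] = Var(S) + (E[S])² = 9 + 4 = 13

13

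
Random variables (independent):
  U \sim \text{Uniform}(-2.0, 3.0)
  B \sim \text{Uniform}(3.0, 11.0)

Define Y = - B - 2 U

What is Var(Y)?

For independent RVs: Var(aX + bY) = a²Var(X) + b²Var(Y)
Var(U) = 2.0833333
Var(B) = 5.3333333
Var(Y) = (-2)²*2.0833333 + (-1)²*5.3333333
= 4*2.0833333 + 1*5.3333333 = 13.666667

13.666667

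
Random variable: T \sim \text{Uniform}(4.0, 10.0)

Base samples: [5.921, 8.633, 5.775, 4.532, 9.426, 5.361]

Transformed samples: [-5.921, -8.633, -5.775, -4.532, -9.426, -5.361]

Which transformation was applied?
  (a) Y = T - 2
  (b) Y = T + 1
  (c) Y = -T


Checking option (c) Y = -T:
  T = 5.921 -> Y = -5.921 ✓
  T = 8.633 -> Y = -8.633 ✓
  T = 5.775 -> Y = -5.775 ✓
All samples match this transformation.

(c) -T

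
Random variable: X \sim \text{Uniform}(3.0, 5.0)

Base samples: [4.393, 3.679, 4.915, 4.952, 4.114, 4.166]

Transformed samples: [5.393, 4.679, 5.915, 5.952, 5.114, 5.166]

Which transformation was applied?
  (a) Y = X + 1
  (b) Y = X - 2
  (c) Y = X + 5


Checking option (a) Y = X + 1:
  X = 4.393 -> Y = 5.393 ✓
  X = 3.679 -> Y = 4.679 ✓
  X = 4.915 -> Y = 5.915 ✓
All samples match this transformation.

(a) X + 1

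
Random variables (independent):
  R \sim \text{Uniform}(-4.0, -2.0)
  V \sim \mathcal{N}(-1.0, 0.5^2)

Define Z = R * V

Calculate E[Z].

For independent RVs: E[XY] = E[X]*E[Y]
E[R] = -3
E[V] = -1
E[Z] = -3 * (-1) = 3

3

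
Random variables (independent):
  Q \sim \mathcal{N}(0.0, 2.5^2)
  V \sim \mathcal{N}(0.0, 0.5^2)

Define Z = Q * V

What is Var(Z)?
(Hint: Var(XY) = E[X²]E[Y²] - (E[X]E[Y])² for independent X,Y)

Var(XY) = E[X²]E[Y²] - (E[X]E[Y])²
E[Q] = 0, Var(Q) = 6.25
E[V] = 0, Var(V) = 0.25
E[Q²] = 6.25 + 0² = 6.25
E[V²] = 0.25 + 0² = 0.25
Var(Z) = 6.25*0.25 - (0*0)²
= 1.5625 - 0 = 1.5625

1.5625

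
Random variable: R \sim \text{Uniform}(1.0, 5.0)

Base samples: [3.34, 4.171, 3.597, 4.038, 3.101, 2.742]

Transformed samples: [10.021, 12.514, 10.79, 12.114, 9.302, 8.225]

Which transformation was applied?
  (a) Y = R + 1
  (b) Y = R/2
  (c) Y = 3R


Checking option (c) Y = 3R:
  R = 3.34 -> Y = 10.021 ✓
  R = 4.171 -> Y = 12.514 ✓
  R = 3.597 -> Y = 10.79 ✓
All samples match this transformation.

(c) 3R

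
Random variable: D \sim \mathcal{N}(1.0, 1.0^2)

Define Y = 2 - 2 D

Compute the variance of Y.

For Y = aD + b: Var(Y) = a² * Var(D)
Var(D) = 1.0^2 = 1
Var(Y) = (-2)² * 1 = 4 * 1 = 4

4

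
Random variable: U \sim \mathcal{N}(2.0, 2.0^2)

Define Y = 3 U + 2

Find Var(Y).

For Y = aU + b: Var(Y) = a² * Var(U)
Var(U) = 2.0^2 = 4
Var(Y) = 3² * 4 = 9 * 4 = 36

36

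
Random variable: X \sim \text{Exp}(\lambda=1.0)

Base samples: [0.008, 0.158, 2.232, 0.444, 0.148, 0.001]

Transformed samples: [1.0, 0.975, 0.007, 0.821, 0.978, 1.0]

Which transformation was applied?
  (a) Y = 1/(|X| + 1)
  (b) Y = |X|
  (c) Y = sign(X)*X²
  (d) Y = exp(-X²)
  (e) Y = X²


Checking option (d) Y = exp(-X²):
  X = 0.008 -> Y = 1.0 ✓
  X = 0.158 -> Y = 0.975 ✓
  X = 2.232 -> Y = 0.007 ✓
All samples match this transformation.

(d) exp(-X²)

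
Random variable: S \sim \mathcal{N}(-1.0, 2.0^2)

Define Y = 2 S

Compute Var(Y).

For Y = aS + b: Var(Y) = a² * Var(S)
Var(S) = 2.0^2 = 4
Var(Y) = 2² * 4 = 4 * 4 = 16

16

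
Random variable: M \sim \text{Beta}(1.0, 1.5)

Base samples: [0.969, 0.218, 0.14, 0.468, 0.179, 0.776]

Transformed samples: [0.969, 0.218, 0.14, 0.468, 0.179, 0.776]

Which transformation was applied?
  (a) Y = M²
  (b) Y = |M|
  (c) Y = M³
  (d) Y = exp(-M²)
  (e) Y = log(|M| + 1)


Checking option (b) Y = |M|:
  M = 0.969 -> Y = 0.969 ✓
  M = 0.218 -> Y = 0.218 ✓
  M = 0.14 -> Y = 0.14 ✓
All samples match this transformation.

(b) |M|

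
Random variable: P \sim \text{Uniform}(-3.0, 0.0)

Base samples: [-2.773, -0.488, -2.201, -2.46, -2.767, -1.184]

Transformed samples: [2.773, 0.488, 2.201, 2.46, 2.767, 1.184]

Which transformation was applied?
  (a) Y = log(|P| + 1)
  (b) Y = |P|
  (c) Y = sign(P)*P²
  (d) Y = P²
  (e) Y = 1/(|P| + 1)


Checking option (b) Y = |P|:
  P = -2.773 -> Y = 2.773 ✓
  P = -0.488 -> Y = 0.488 ✓
  P = -2.201 -> Y = 2.201 ✓
All samples match this transformation.

(b) |P|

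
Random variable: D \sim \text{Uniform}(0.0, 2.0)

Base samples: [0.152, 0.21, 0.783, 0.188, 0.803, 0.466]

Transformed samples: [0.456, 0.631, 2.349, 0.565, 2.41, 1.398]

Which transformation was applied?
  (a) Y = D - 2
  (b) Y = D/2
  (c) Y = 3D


Checking option (c) Y = 3D:
  D = 0.152 -> Y = 0.456 ✓
  D = 0.21 -> Y = 0.631 ✓
  D = 0.783 -> Y = 2.349 ✓
All samples match this transformation.

(c) 3D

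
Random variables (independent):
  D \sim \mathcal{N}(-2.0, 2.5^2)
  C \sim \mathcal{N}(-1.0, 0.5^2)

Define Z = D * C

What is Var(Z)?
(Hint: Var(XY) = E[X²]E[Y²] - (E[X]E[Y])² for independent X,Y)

Var(XY) = E[X²]E[Y²] - (E[X]E[Y])²
E[D] = -2, Var(D) = 6.25
E[C] = -1, Var(C) = 0.25
E[D²] = 6.25 + (-2)² = 10.25
E[C²] = 0.25 + (-1)² = 1.25
Var(Z) = 10.25*1.25 - (-2*(-1))²
= 12.8125 - 4 = 8.8125

8.8125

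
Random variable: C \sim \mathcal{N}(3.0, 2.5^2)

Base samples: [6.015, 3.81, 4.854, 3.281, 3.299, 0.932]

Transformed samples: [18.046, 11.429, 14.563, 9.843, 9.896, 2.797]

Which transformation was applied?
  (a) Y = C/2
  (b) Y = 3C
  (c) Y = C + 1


Checking option (b) Y = 3C:
  C = 6.015 -> Y = 18.046 ✓
  C = 3.81 -> Y = 11.429 ✓
  C = 4.854 -> Y = 14.563 ✓
All samples match this transformation.

(b) 3C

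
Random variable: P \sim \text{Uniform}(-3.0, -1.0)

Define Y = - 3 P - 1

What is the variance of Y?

For Y = aP + b: Var(Y) = a² * Var(P)
Var(P) = (-1 + 3)^2/12 = 0.33333333
Var(Y) = (-3)² * 0.33333333 = 9 * 0.33333333 = 3

3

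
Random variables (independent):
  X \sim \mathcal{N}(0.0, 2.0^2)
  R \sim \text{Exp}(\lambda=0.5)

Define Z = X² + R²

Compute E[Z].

E[Z] = E[X²] + E[R²]
E[X²] = Var(X) + E[X]² = 4 + 0 = 4
E[R²] = Var(R) + E[R]² = 4 + 4 = 8
E[Z] = 4 + 8 = 12

12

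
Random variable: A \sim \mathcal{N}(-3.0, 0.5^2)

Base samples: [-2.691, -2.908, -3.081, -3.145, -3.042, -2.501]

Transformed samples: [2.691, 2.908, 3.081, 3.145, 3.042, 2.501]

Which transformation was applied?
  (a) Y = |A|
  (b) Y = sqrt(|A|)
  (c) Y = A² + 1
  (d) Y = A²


Checking option (a) Y = |A|:
  A = -2.691 -> Y = 2.691 ✓
  A = -2.908 -> Y = 2.908 ✓
  A = -3.081 -> Y = 3.081 ✓
All samples match this transformation.

(a) |A|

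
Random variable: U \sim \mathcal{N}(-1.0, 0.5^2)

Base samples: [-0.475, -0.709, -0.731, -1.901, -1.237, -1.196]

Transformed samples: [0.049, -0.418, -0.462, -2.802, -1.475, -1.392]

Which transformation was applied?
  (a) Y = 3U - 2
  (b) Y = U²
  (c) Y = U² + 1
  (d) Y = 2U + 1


Checking option (d) Y = 2U + 1:
  U = -0.475 -> Y = 0.049 ✓
  U = -0.709 -> Y = -0.418 ✓
  U = -0.731 -> Y = -0.462 ✓
All samples match this transformation.

(d) 2U + 1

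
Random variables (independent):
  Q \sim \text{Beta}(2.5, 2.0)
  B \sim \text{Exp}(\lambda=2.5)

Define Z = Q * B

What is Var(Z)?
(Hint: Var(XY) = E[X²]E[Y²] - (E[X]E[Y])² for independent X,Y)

Var(XY) = E[X²]E[Y²] - (E[X]E[Y])²
E[Q] = 0.55555556, Var(Q) = 0.044893378
E[B] = 0.4, Var(B) = 0.16
E[Q²] = 0.044893378 + 0.55555556² = 0.35353535
E[B²] = 0.16 + 0.4² = 0.32
Var(Z) = 0.35353535*0.32 - (0.55555556*0.4)²
= 0.11313131 - 0.049382716 = 0.063748597

0.063748597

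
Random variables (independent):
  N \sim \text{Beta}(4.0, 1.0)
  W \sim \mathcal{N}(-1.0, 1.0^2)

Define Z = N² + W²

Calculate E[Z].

E[Z] = E[N²] + E[W²]
E[N²] = Var(N) + E[N]² = 0.026666667 + 0.64 = 0.66666667
E[W²] = Var(W) + E[W]² = 1 + 1 = 2
E[Z] = 0.66666667 + 2 = 2.6666667

2.6666667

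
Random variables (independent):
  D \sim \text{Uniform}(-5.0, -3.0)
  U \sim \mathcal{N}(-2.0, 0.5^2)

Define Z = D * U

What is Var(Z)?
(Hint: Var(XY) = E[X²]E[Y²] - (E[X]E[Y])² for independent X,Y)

Var(XY) = E[X²]E[Y²] - (E[X]E[Y])²
E[D] = -4, Var(D) = 0.33333333
E[U] = -2, Var(U) = 0.25
E[D²] = 0.33333333 + (-4)² = 16.333333
E[U²] = 0.25 + (-2)² = 4.25
Var(Z) = 16.333333*4.25 - (-4*(-2))²
= 69.416667 - 64 = 5.4166667

5.4166667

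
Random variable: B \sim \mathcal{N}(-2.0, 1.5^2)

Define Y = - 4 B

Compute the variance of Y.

For Y = aB + b: Var(Y) = a² * Var(B)
Var(B) = 1.5^2 = 2.25
Var(Y) = (-4)² * 2.25 = 16 * 2.25 = 36

36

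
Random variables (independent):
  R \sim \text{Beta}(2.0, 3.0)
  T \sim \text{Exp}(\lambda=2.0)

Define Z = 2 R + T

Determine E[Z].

E[Z] = 2*E[R] + 1*E[T]
E[R] = 0.4
E[T] = 0.5
E[Z] = 2*0.4 + 1*0.5 = 1.3

1.3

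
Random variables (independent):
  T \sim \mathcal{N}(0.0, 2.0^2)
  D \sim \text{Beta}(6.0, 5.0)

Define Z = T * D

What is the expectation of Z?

For independent RVs: E[XY] = E[X]*E[Y]
E[T] = 0
E[D] = 0.54545455
E[Z] = 0 * 0.54545455 = 0

0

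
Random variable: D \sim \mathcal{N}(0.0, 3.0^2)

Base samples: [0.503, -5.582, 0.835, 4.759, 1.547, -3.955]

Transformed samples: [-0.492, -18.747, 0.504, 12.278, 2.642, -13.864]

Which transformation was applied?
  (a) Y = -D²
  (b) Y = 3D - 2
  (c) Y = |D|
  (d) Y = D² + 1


Checking option (b) Y = 3D - 2:
  D = 0.503 -> Y = -0.492 ✓
  D = -5.582 -> Y = -18.747 ✓
  D = 0.835 -> Y = 0.504 ✓
All samples match this transformation.

(b) 3D - 2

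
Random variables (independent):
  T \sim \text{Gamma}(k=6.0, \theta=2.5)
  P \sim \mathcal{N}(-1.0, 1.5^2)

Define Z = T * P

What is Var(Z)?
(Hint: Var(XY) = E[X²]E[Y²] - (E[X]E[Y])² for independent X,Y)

Var(XY) = E[X²]E[Y²] - (E[X]E[Y])²
E[T] = 15, Var(T) = 37.5
E[P] = -1, Var(P) = 2.25
E[T²] = 37.5 + 15² = 262.5
E[P²] = 2.25 + (-1)² = 3.25
Var(Z) = 262.5*3.25 - (15*(-1))²
= 853.125 - 225 = 628.125

628.125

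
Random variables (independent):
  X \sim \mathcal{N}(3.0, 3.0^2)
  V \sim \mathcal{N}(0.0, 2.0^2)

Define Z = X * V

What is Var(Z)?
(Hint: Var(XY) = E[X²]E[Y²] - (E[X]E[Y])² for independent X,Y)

Var(XY) = E[X²]E[Y²] - (E[X]E[Y])²
E[X] = 3, Var(X) = 9
E[V] = 0, Var(V) = 4
E[X²] = 9 + 3² = 18
E[V²] = 4 + 0² = 4
Var(Z) = 18*4 - (3*0)²
= 72 - 0 = 72

72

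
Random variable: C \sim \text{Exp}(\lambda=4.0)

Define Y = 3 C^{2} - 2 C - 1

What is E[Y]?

E[Y] = 3*E[C²] - 2*E[C] - 1
E[C] = 0.25
E[C²] = Var(C) + (E[C])² = 0.0625 + 0.0625 = 0.125
E[Y] = 3*0.125 - 2*0.25 - 1 = -1.125

-1.125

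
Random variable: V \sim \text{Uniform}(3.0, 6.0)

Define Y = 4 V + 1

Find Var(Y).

For Y = aV + b: Var(Y) = a² * Var(V)
Var(V) = (6 - 3)^2/12 = 0.75
Var(Y) = 4² * 0.75 = 16 * 0.75 = 12

12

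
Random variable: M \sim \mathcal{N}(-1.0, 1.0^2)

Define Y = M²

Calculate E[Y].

E[M²] = Var(M) + (E[M])² = 1 + 1 = 2

2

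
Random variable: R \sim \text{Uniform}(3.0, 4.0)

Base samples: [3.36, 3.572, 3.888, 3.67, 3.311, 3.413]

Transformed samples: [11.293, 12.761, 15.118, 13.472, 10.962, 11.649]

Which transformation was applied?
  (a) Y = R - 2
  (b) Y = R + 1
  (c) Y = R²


Checking option (c) Y = R²:
  R = 3.36 -> Y = 11.293 ✓
  R = 3.572 -> Y = 12.761 ✓
  R = 3.888 -> Y = 15.118 ✓
All samples match this transformation.

(c) R²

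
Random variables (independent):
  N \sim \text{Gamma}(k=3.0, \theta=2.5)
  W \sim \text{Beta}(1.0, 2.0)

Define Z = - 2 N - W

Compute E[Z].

E[Z] = -2*E[N] - 1*E[W]
E[N] = 7.5
E[W] = 0.33333333
E[Z] = -2*7.5 - 1*0.33333333 = -15.333333

-15.333333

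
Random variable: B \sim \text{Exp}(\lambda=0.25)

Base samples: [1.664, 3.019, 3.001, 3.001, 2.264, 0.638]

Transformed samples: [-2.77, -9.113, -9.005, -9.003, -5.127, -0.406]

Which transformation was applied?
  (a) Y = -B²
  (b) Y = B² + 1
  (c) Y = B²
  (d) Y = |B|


Checking option (a) Y = -B²:
  B = 1.664 -> Y = -2.77 ✓
  B = 3.019 -> Y = -9.113 ✓
  B = 3.001 -> Y = -9.005 ✓
All samples match this transformation.

(a) -B²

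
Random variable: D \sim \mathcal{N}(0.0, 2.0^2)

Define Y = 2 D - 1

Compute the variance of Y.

For Y = aD + b: Var(Y) = a² * Var(D)
Var(D) = 2.0^2 = 4
Var(Y) = 2² * 4 = 4 * 4 = 16

16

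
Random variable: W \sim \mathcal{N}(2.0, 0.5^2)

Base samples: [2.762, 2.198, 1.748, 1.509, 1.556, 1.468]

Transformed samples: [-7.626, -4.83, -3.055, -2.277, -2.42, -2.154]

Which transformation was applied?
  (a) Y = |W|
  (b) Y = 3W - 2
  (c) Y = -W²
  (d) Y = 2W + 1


Checking option (c) Y = -W²:
  W = 2.762 -> Y = -7.626 ✓
  W = 2.198 -> Y = -4.83 ✓
  W = 1.748 -> Y = -3.055 ✓
All samples match this transformation.

(c) -W²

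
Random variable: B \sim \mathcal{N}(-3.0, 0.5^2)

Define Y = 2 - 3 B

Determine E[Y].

For Y = -3B + 2:
E[Y] = -3 * E[B] + 2
E[B] = -3.0 = -3
E[Y] = -3 * (-3) + 2 = 11

11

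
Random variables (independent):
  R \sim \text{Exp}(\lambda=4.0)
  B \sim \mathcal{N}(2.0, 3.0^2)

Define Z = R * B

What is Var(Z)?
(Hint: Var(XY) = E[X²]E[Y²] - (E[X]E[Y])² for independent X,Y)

Var(XY) = E[X²]E[Y²] - (E[X]E[Y])²
E[R] = 0.25, Var(R) = 0.0625
E[B] = 2, Var(B) = 9
E[R²] = 0.0625 + 0.25² = 0.125
E[B²] = 9 + 2² = 13
Var(Z) = 0.125*13 - (0.25*2)²
= 1.625 - 0.25 = 1.375

1.375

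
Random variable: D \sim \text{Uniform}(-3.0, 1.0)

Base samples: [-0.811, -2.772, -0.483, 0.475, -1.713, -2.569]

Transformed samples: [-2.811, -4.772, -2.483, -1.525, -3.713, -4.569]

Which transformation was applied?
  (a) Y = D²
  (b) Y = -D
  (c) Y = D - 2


Checking option (c) Y = D - 2:
  D = -0.811 -> Y = -2.811 ✓
  D = -2.772 -> Y = -4.772 ✓
  D = -0.483 -> Y = -2.483 ✓
All samples match this transformation.

(c) D - 2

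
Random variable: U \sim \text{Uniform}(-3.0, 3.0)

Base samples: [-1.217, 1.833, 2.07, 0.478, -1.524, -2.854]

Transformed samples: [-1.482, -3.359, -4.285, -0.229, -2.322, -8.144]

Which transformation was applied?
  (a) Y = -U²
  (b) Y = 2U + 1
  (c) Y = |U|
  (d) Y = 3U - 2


Checking option (a) Y = -U²:
  U = -1.217 -> Y = -1.482 ✓
  U = 1.833 -> Y = -3.359 ✓
  U = 2.07 -> Y = -4.285 ✓
All samples match this transformation.

(a) -U²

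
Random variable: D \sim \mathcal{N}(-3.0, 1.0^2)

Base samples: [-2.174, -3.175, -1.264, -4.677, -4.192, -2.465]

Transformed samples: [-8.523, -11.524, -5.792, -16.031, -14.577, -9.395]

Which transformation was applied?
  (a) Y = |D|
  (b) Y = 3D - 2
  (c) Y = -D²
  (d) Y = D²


Checking option (b) Y = 3D - 2:
  D = -2.174 -> Y = -8.523 ✓
  D = -3.175 -> Y = -11.524 ✓
  D = -1.264 -> Y = -5.792 ✓
All samples match this transformation.

(b) 3D - 2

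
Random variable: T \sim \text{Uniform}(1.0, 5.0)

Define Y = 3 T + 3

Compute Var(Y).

For Y = aT + b: Var(Y) = a² * Var(T)
Var(T) = (5 - 1)^2/12 = 1.3333333
Var(Y) = 3² * 1.3333333 = 9 * 1.3333333 = 12

12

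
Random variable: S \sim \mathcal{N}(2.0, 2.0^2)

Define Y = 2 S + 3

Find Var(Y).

For Y = aS + b: Var(Y) = a² * Var(S)
Var(S) = 2.0^2 = 4
Var(Y) = 2² * 4 = 4 * 4 = 16

16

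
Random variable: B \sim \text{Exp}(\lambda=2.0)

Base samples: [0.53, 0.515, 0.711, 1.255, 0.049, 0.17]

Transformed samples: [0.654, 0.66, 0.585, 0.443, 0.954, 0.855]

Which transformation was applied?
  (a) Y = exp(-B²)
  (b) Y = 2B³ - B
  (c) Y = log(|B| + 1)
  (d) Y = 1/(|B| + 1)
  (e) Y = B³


Checking option (d) Y = 1/(|B| + 1):
  B = 0.53 -> Y = 0.654 ✓
  B = 0.515 -> Y = 0.66 ✓
  B = 0.711 -> Y = 0.585 ✓
All samples match this transformation.

(d) 1/(|B| + 1)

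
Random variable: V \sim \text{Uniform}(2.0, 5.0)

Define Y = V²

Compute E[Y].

Using E[X²] = Var(X) + (E[X])²:
E[V] = 3.5
Var(V) = (5 - 2)^2/12 = 0.75
E[V²] = 0.75 + 3.5² = 0.75 + 12.25 = 13

13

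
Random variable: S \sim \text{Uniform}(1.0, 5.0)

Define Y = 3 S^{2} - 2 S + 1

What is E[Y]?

E[Y] = 3*E[S²] - 2*E[S] + 1
E[S] = 3
E[S²] = Var(S) + (E[S])² = 1.3333333 + 9 = 10.333333
E[Y] = 3*10.333333 - 2*3 + 1 = 26

26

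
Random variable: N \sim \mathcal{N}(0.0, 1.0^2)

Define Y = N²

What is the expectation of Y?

Using E[X²] = Var(X) + (E[X])²:
E[N] = 0
Var(N) = 1.0^2 = 1
E[N²] = 1 + 0² = 1 + 0 = 1

1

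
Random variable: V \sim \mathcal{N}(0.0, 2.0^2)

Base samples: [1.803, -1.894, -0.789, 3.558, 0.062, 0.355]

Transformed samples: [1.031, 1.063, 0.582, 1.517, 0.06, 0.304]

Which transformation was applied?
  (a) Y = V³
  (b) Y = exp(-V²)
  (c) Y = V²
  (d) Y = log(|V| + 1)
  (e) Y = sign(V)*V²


Checking option (d) Y = log(|V| + 1):
  V = 1.803 -> Y = 1.031 ✓
  V = -1.894 -> Y = 1.063 ✓
  V = -0.789 -> Y = 0.582 ✓
All samples match this transformation.

(d) log(|V| + 1)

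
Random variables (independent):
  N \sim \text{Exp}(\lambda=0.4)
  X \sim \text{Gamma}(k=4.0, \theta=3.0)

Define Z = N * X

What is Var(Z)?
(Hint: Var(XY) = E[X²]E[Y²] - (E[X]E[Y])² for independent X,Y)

Var(XY) = E[X²]E[Y²] - (E[X]E[Y])²
E[N] = 2.5, Var(N) = 6.25
E[X] = 12, Var(X) = 36
E[N²] = 6.25 + 2.5² = 12.5
E[X²] = 36 + 12² = 180
Var(Z) = 12.5*180 - (2.5*12)²
= 2250 - 900 = 1350

1350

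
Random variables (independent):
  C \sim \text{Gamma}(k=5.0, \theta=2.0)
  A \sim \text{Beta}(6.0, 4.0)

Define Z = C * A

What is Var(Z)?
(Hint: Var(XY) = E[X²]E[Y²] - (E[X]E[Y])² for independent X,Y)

Var(XY) = E[X²]E[Y²] - (E[X]E[Y])²
E[C] = 10, Var(C) = 20
E[A] = 0.6, Var(A) = 0.021818182
E[C²] = 20 + 10² = 120
E[A²] = 0.021818182 + 0.6² = 0.38181818
Var(Z) = 120*0.38181818 - (10*0.6)²
= 45.818182 - 36 = 9.8181818

9.8181818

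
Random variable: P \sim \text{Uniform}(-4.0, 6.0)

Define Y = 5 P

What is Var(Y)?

For Y = aP + b: Var(Y) = a² * Var(P)
Var(P) = (6 + 4)^2/12 = 8.3333333
Var(Y) = 5² * 8.3333333 = 25 * 8.3333333 = 208.33333

208.33333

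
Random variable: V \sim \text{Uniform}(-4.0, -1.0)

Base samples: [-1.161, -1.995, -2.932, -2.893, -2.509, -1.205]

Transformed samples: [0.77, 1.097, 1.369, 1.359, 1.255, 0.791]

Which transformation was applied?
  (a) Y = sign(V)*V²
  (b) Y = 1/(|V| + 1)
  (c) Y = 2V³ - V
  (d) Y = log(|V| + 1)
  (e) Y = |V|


Checking option (d) Y = log(|V| + 1):
  V = -1.161 -> Y = 0.77 ✓
  V = -1.995 -> Y = 1.097 ✓
  V = -2.932 -> Y = 1.369 ✓
All samples match this transformation.

(d) log(|V| + 1)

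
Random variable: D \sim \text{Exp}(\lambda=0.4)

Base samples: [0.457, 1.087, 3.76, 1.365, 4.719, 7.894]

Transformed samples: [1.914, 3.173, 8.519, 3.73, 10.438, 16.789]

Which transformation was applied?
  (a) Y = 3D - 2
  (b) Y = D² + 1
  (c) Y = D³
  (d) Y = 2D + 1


Checking option (d) Y = 2D + 1:
  D = 0.457 -> Y = 1.914 ✓
  D = 1.087 -> Y = 3.173 ✓
  D = 3.76 -> Y = 8.519 ✓
All samples match this transformation.

(d) 2D + 1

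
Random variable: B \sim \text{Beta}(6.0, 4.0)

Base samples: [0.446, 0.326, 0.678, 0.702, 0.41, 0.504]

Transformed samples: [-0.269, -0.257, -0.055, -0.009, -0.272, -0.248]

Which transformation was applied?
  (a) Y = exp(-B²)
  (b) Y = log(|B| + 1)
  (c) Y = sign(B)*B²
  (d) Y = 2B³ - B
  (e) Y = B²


Checking option (d) Y = 2B³ - B:
  B = 0.446 -> Y = -0.269 ✓
  B = 0.326 -> Y = -0.257 ✓
  B = 0.678 -> Y = -0.055 ✓
All samples match this transformation.

(d) 2B³ - B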